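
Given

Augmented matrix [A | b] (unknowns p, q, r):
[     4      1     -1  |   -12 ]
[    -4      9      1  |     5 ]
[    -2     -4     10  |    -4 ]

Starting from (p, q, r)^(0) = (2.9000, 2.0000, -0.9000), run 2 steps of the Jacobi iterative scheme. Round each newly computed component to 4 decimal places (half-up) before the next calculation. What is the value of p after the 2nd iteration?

-3.2411

Iteration 1:
  p = (-12 - (1)·2.0000 - (-1)·-0.9000) / (4) = -3.7250
  q = (5 - (-4)·2.9000 - (1)·-0.9000) / (9) = 1.9444
  r = (-4 - (-2)·2.9000 - (-4)·2.0000) / (10) = 0.9800
Iteration 2:
  p = (-12 - (1)·1.9444 - (-1)·0.9800) / (4) = -3.2411
  q = (5 - (-4)·-3.7250 - (1)·0.9800) / (9) = -1.2089
  r = (-4 - (-2)·-3.7250 - (-4)·1.9444) / (10) = -0.3672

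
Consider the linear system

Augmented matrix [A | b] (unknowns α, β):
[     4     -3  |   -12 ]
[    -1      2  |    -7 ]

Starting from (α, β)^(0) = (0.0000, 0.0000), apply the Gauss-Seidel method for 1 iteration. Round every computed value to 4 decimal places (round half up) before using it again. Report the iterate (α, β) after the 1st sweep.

Iteration 1:
  α = (-12 - (-3)·0.0000) / (4) = -3.0000
  β = (-7 - (-1)·-3.0000) / (2) = -5.0000

(-3.0000, -5.0000)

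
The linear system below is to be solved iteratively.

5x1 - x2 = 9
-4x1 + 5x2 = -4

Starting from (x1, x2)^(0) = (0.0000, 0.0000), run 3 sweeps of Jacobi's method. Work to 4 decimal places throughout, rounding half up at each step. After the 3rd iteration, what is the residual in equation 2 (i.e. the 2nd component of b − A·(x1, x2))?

Iteration 1:
  x1 = (9 - (-1)·0.0000) / (5) = 1.8000
  x2 = (-4 - (-4)·0.0000) / (5) = -0.8000
Iteration 2:
  x1 = (9 - (-1)·-0.8000) / (5) = 1.6400
  x2 = (-4 - (-4)·1.8000) / (5) = 0.6400
Iteration 3:
  x1 = (9 - (-1)·0.6400) / (5) = 1.9280
  x2 = (-4 - (-4)·1.6400) / (5) = 0.5120
Residual b − A·x = (-0.1280, 1.1520)

1.1520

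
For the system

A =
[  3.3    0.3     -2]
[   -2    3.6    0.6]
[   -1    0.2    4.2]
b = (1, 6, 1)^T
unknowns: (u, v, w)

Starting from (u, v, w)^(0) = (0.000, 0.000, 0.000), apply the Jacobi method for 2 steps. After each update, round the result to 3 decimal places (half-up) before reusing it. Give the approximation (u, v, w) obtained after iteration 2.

(0.296, 1.795, 0.231)

Iteration 1:
  u = (1 - (0.3)·0.000 - (-2)·0.000) / (3.3) = 0.303
  v = (6 - (-2)·0.000 - (0.6)·0.000) / (3.6) = 1.667
  w = (1 - (-1)·0.000 - (0.2)·0.000) / (4.2) = 0.238
Iteration 2:
  u = (1 - (0.3)·1.667 - (-2)·0.238) / (3.3) = 0.296
  v = (6 - (-2)·0.303 - (0.6)·0.238) / (3.6) = 1.795
  w = (1 - (-1)·0.303 - (0.2)·1.667) / (4.2) = 0.231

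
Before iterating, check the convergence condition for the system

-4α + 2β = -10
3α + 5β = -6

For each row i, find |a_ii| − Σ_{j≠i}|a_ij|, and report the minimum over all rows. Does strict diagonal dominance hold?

row 1: |-4| − (2) = 2
row 2: |5| − (3) = 2
minimum over rows = 2 → strictly diagonally dominant (convergence guaranteed)

2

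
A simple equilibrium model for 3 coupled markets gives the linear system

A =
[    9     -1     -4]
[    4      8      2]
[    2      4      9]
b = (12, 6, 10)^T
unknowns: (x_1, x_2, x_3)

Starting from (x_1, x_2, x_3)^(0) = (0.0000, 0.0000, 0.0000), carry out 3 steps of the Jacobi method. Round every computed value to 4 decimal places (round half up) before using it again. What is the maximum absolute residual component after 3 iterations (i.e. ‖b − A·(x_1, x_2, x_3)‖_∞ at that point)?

1.2940

Iteration 1:
  x_1 = (12 - (-1)·0.0000 - (-4)·0.0000) / (9) = 1.3333
  x_2 = (6 - (4)·0.0000 - (2)·0.0000) / (8) = 0.7500
  x_3 = (10 - (2)·0.0000 - (4)·0.0000) / (9) = 1.1111
Iteration 2:
  x_1 = (12 - (-1)·0.7500 - (-4)·1.1111) / (9) = 1.9105
  x_2 = (6 - (4)·1.3333 - (2)·1.1111) / (8) = -0.1944
  x_3 = (10 - (2)·1.3333 - (4)·0.7500) / (9) = 0.4815
Iteration 3:
  x_1 = (12 - (-1)·-0.1944 - (-4)·0.4815) / (9) = 1.5257
  x_2 = (6 - (4)·1.9105 - (2)·0.4815) / (8) = -0.3256
  x_3 = (10 - (2)·1.9105 - (4)·-0.1944) / (9) = 0.7730
Residual b − A·x = (1.0351, 0.9560, 1.2940); ∞-norm = 1.2940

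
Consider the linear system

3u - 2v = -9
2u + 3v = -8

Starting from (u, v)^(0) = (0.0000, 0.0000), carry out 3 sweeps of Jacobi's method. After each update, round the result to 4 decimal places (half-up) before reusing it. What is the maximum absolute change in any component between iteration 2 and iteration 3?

1.3333

Iteration 1:
  u = (-9 - (-2)·0.0000) / (3) = -3.0000
  v = (-8 - (2)·0.0000) / (3) = -2.6667
Iteration 2:
  u = (-9 - (-2)·-2.6667) / (3) = -4.7778
  v = (-8 - (2)·-3.0000) / (3) = -0.6667
Iteration 3:
  u = (-9 - (-2)·-0.6667) / (3) = -3.4445
  v = (-8 - (2)·-4.7778) / (3) = 0.5185
Change: (1.3333, 1.1852) → max |·| = 1.3333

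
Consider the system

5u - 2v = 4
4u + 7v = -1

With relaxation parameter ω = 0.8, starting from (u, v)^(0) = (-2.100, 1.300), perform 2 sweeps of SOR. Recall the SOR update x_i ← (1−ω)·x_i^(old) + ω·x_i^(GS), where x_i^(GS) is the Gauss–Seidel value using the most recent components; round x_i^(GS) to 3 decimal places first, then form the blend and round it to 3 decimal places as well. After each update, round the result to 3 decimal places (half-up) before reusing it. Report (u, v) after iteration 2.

Iteration 1:
  u: GS value = (4 - (-2)·1.300) / (5) = 1.320;  u ← (1−ω)·-2.100 + ω·1.320 = 0.636
  v: GS value = (-1 - (4)·0.636) / (7) = -0.506;  v ← (1−ω)·1.300 + ω·-0.506 = -0.145
Iteration 2:
  u: GS value = (4 - (-2)·-0.145) / (5) = 0.742;  u ← (1−ω)·0.636 + ω·0.742 = 0.721
  v: GS value = (-1 - (4)·0.721) / (7) = -0.555;  v ← (1−ω)·-0.145 + ω·-0.555 = -0.473

(0.721, -0.473)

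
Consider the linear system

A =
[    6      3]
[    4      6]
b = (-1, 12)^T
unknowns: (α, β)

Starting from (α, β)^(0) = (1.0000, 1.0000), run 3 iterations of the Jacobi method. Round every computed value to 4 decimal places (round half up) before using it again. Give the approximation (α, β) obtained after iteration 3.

(-1.3889, 2.5555)

Iteration 1:
  α = (-1 - (3)·1.0000) / (6) = -0.6667
  β = (12 - (4)·1.0000) / (6) = 1.3333
Iteration 2:
  α = (-1 - (3)·1.3333) / (6) = -0.8333
  β = (12 - (4)·-0.6667) / (6) = 2.4445
Iteration 3:
  α = (-1 - (3)·2.4445) / (6) = -1.3889
  β = (12 - (4)·-0.8333) / (6) = 2.5555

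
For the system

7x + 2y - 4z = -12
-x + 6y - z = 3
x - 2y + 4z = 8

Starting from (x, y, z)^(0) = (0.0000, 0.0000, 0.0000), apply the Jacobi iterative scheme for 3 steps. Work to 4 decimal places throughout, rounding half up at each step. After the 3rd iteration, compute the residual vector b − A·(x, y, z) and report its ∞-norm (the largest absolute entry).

1.4645

Iteration 1:
  x = (-12 - (2)·0.0000 - (-4)·0.0000) / (7) = -1.7143
  y = (3 - (-1)·0.0000 - (-1)·0.0000) / (6) = 0.5000
  z = (8 - (1)·0.0000 - (-2)·0.0000) / (4) = 2.0000
Iteration 2:
  x = (-12 - (2)·0.5000 - (-4)·2.0000) / (7) = -0.7143
  y = (3 - (-1)·-1.7143 - (-1)·2.0000) / (6) = 0.5476
  z = (8 - (1)·-1.7143 - (-2)·0.5000) / (4) = 2.6786
Iteration 3:
  x = (-12 - (2)·0.5476 - (-4)·2.6786) / (7) = -0.3401
  y = (3 - (-1)·-0.7143 - (-1)·2.6786) / (6) = 0.8274
  z = (8 - (1)·-0.7143 - (-2)·0.5476) / (4) = 2.4524
Residual b − A·x = (-1.4645, 0.1479, 0.1853); ∞-norm = 1.4645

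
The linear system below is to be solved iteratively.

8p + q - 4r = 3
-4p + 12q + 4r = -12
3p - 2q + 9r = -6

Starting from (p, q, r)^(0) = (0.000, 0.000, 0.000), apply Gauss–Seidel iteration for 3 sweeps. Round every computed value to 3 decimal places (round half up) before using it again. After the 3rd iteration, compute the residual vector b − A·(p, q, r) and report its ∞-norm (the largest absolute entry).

0.112

Iteration 1:
  p = (3 - (1)·0.000 - (-4)·0.000) / (8) = 0.375
  q = (-12 - (-4)·0.375 - (4)·0.000) / (12) = -0.875
  r = (-6 - (3)·0.375 - (-2)·-0.875) / (9) = -0.986
Iteration 2:
  p = (3 - (1)·-0.875 - (-4)·-0.986) / (8) = -0.009
  q = (-12 - (-4)·-0.009 - (4)·-0.986) / (12) = -0.674
  r = (-6 - (3)·-0.009 - (-2)·-0.674) / (9) = -0.813
Iteration 3:
  p = (3 - (1)·-0.674 - (-4)·-0.813) / (8) = 0.053
  q = (-12 - (-4)·0.053 - (4)·-0.813) / (12) = -0.711
  r = (-6 - (3)·0.053 - (-2)·-0.711) / (9) = -0.842
Residual b − A·x = (-0.081, 0.112, -0.003); ∞-norm = 0.112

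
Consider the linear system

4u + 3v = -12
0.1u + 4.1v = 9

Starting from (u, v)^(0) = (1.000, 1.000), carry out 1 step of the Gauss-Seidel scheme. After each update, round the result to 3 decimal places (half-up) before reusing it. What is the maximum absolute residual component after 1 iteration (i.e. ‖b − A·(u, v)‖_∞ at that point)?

3.861

Iteration 1:
  u = (-12 - (3)·1.000) / (4) = -3.750
  v = (9 - (0.1)·-3.750) / (4.1) = 2.287
Residual b − A·x = (-3.861, -0.002); ∞-norm = 3.861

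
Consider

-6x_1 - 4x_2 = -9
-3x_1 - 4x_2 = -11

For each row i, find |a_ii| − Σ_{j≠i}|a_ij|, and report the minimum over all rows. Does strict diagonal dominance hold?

row 1: |-6| − (4) = 2
row 2: |-4| − (3) = 1
minimum over rows = 1 → strictly diagonally dominant (convergence guaranteed)

1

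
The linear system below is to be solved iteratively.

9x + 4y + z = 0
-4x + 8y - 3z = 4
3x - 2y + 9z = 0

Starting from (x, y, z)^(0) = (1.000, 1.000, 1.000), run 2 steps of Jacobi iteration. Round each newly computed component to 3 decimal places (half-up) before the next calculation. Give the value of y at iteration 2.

0.180

Iteration 1:
  x = (0 - (4)·1.000 - (1)·1.000) / (9) = -0.556
  y = (4 - (-4)·1.000 - (-3)·1.000) / (8) = 1.375
  z = (0 - (3)·1.000 - (-2)·1.000) / (9) = -0.111
Iteration 2:
  x = (0 - (4)·1.375 - (1)·-0.111) / (9) = -0.599
  y = (4 - (-4)·-0.556 - (-3)·-0.111) / (8) = 0.180
  z = (0 - (3)·-0.556 - (-2)·1.375) / (9) = 0.491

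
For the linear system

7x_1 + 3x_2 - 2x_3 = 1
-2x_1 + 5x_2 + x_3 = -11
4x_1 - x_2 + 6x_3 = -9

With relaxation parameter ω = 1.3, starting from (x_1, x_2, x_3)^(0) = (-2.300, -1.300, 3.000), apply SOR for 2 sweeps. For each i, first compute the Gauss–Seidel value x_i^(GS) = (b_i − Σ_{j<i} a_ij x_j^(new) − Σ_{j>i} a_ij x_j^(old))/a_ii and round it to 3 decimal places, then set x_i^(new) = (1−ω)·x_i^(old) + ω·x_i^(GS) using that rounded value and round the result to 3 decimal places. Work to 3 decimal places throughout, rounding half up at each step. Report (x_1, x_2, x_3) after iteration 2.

Iteration 1:
  x_1: GS value = (1 - (3)·-1.300 - (-2)·3.000) / (7) = 1.557;  x_1 ← (1−ω)·-2.300 + ω·1.557 = 2.714
  x_2: GS value = (-11 - (-2)·2.714 - (1)·3.000) / (5) = -1.714;  x_2 ← (1−ω)·-1.300 + ω·-1.714 = -1.838
  x_3: GS value = (-9 - (4)·2.714 - (-1)·-1.838) / (6) = -3.616;  x_3 ← (1−ω)·3.000 + ω·-3.616 = -5.601
Iteration 2:
  x_1: GS value = (1 - (3)·-1.838 - (-2)·-5.601) / (7) = -0.670;  x_1 ← (1−ω)·2.714 + ω·-0.670 = -1.685
  x_2: GS value = (-11 - (-2)·-1.685 - (1)·-5.601) / (5) = -1.754;  x_2 ← (1−ω)·-1.838 + ω·-1.754 = -1.729
  x_3: GS value = (-9 - (4)·-1.685 - (-1)·-1.729) / (6) = -0.665;  x_3 ← (1−ω)·-5.601 + ω·-0.665 = 0.816

(-1.685, -1.729, 0.816)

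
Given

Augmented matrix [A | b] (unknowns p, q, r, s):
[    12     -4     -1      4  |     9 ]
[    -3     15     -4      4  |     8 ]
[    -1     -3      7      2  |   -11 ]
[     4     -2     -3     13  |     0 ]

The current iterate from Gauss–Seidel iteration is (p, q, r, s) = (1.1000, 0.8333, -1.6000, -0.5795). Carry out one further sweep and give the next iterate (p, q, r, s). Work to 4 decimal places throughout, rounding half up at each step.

One sweep:
  p = (9 - (-4)·0.8333 - (-1)·-1.6000 - (4)·-0.5795) / (12) = 1.0876
  q = (8 - (-3)·1.0876 - (-4)·-1.6000 - (4)·-0.5795) / (15) = 0.4787
  r = (-11 - (-1)·1.0876 - (-3)·0.4787 - (2)·-0.5795) / (7) = -1.0453
  s = (0 - (4)·1.0876 - (-2)·0.4787 - (-3)·-1.0453) / (13) = -0.5022

(1.0876, 0.4787, -1.0453, -0.5022)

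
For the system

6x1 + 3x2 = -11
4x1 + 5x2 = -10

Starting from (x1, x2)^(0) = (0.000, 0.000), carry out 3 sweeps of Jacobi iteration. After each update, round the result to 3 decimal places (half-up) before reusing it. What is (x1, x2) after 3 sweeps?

Iteration 1:
  x1 = (-11 - (3)·0.000) / (6) = -1.833
  x2 = (-10 - (4)·0.000) / (5) = -2.000
Iteration 2:
  x1 = (-11 - (3)·-2.000) / (6) = -0.833
  x2 = (-10 - (4)·-1.833) / (5) = -0.534
Iteration 3:
  x1 = (-11 - (3)·-0.534) / (6) = -1.566
  x2 = (-10 - (4)·-0.833) / (5) = -1.334

(-1.566, -1.334)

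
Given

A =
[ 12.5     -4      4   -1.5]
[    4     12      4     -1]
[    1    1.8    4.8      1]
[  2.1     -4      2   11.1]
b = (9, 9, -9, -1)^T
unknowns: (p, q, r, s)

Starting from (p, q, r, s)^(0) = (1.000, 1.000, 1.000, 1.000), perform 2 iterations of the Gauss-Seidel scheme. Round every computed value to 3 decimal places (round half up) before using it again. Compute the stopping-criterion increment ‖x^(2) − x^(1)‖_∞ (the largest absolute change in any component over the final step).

Iteration 1:
  p = (9 - (-4)·1.000 - (4)·1.000 - (-1.5)·1.000) / (12.5) = 0.840
  q = (9 - (4)·0.840 - (4)·1.000 - (-1)·1.000) / (12) = 0.220
  r = (-9 - (1)·0.840 - (1.8)·0.220 - (1)·1.000) / (4.8) = -2.341
  s = (-1 - (2.1)·0.840 - (-4)·0.220 - (2)·-2.341) / (11.1) = 0.252
Iteration 2:
  p = (9 - (-4)·0.220 - (4)·-2.341 - (-1.5)·0.252) / (12.5) = 1.570
  q = (9 - (4)·1.570 - (4)·-2.341 - (-1)·0.252) / (12) = 1.028
  r = (-9 - (1)·1.570 - (1.8)·1.028 - (1)·0.252) / (4.8) = -2.640
  s = (-1 - (2.1)·1.570 - (-4)·1.028 - (2)·-2.640) / (11.1) = 0.459
Change: (0.730, 0.808, -0.299, 0.207) → max |·| = 0.808

0.808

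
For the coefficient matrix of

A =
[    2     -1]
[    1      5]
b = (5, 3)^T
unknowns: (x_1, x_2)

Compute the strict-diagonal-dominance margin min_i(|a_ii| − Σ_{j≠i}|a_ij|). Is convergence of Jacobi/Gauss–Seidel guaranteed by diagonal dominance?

row 1: |2| − (1) = 1
row 2: |5| − (1) = 4
minimum over rows = 1 → strictly diagonally dominant (convergence guaranteed)

1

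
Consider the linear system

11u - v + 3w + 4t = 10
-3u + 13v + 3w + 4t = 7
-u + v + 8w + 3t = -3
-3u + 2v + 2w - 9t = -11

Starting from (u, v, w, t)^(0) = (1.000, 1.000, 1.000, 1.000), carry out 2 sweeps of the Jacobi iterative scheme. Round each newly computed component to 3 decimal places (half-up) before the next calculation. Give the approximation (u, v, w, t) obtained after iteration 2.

Iteration 1:
  u = (10 - (-1)·1.000 - (3)·1.000 - (4)·1.000) / (11) = 0.364
  v = (7 - (-3)·1.000 - (3)·1.000 - (4)·1.000) / (13) = 0.231
  w = (-3 - (-1)·1.000 - (1)·1.000 - (3)·1.000) / (8) = -0.750
  t = (-11 - (-3)·1.000 - (2)·1.000 - (2)·1.000) / (-9) = 1.333
Iteration 2:
  u = (10 - (-1)·0.231 - (3)·-0.750 - (4)·1.333) / (11) = 0.650
  v = (7 - (-3)·0.364 - (3)·-0.750 - (4)·1.333) / (13) = 0.385
  w = (-3 - (-1)·0.364 - (1)·0.231 - (3)·1.333) / (8) = -0.858
  t = (-11 - (-3)·0.364 - (2)·0.231 - (2)·-0.750) / (-9) = 0.986

(0.650, 0.385, -0.858, 0.986)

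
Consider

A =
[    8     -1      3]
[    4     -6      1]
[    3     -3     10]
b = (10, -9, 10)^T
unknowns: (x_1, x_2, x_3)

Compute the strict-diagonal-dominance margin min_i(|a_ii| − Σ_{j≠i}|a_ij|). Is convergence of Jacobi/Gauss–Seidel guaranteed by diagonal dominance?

1

row 1: |8| − (1+3) = 4
row 2: |-6| − (4+1) = 1
row 3: |10| − (3+3) = 4
minimum over rows = 1 → strictly diagonally dominant (convergence guaranteed)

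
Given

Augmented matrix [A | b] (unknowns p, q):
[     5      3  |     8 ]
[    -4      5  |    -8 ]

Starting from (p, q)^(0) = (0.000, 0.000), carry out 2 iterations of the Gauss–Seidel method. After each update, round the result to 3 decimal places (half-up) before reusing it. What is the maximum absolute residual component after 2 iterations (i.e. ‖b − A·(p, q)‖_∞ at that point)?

0.462

Iteration 1:
  p = (8 - (3)·0.000) / (5) = 1.600
  q = (-8 - (-4)·1.600) / (5) = -0.320
Iteration 2:
  p = (8 - (3)·-0.320) / (5) = 1.792
  q = (-8 - (-4)·1.792) / (5) = -0.166
Residual b − A·x = (-0.462, -0.002); ∞-norm = 0.462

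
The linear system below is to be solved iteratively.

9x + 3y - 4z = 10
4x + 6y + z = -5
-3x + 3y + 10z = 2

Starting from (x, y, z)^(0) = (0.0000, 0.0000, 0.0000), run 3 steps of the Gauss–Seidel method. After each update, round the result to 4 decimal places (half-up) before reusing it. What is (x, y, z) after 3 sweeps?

Iteration 1:
  x = (10 - (3)·0.0000 - (-4)·0.0000) / (9) = 1.1111
  y = (-5 - (4)·1.1111 - (1)·0.0000) / (6) = -1.5741
  z = (2 - (-3)·1.1111 - (3)·-1.5741) / (10) = 1.0056
Iteration 2:
  x = (10 - (3)·-1.5741 - (-4)·1.0056) / (9) = 2.0827
  y = (-5 - (4)·2.0827 - (1)·1.0056) / (6) = -2.3894
  z = (2 - (-3)·2.0827 - (3)·-2.3894) / (10) = 1.5416
Iteration 3:
  x = (10 - (3)·-2.3894 - (-4)·1.5416) / (9) = 2.5927
  y = (-5 - (4)·2.5927 - (1)·1.5416) / (6) = -2.8187
  z = (2 - (-3)·2.5927 - (3)·-2.8187) / (10) = 1.8234

(2.5927, -2.8187, 1.8234)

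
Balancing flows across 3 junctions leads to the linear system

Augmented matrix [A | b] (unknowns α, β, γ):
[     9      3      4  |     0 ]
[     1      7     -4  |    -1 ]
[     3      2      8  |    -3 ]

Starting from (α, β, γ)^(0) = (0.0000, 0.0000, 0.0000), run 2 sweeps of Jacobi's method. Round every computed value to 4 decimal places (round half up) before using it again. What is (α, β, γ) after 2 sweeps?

Iteration 1:
  α = (0 - (3)·0.0000 - (4)·0.0000) / (9) = 0.0000
  β = (-1 - (1)·0.0000 - (-4)·0.0000) / (7) = -0.1429
  γ = (-3 - (3)·0.0000 - (2)·0.0000) / (8) = -0.3750
Iteration 2:
  α = (0 - (3)·-0.1429 - (4)·-0.3750) / (9) = 0.2143
  β = (-1 - (1)·0.0000 - (-4)·-0.3750) / (7) = -0.3571
  γ = (-3 - (3)·0.0000 - (2)·-0.1429) / (8) = -0.3393

(0.2143, -0.3571, -0.3393)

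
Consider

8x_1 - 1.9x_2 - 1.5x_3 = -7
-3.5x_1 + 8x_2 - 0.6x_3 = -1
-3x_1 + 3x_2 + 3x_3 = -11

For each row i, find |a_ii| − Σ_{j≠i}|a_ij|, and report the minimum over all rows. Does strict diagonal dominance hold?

-3

row 1: |8| − (1.9+1.5) = 4.6
row 2: |8| − (3.5+0.6) = 3.9
row 3: |3| − (3+3) = -3
minimum over rows = -3 → not strictly diagonally dominant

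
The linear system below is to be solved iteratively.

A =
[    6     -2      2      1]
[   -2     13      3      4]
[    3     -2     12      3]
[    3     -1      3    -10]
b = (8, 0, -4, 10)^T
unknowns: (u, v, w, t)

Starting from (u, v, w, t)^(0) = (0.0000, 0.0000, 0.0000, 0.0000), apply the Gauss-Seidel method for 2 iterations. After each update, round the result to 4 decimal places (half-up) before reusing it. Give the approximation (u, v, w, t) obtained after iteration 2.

Iteration 1:
  u = (8 - (-2)·0.0000 - (2)·0.0000 - (1)·0.0000) / (6) = 1.3333
  v = (0 - (-2)·1.3333 - (3)·0.0000 - (4)·0.0000) / (13) = 0.2051
  w = (-4 - (3)·1.3333 - (-2)·0.2051 - (3)·0.0000) / (12) = -0.6325
  t = (10 - (3)·1.3333 - (-1)·0.2051 - (3)·-0.6325) / (-10) = -0.8103
Iteration 2:
  u = (8 - (-2)·0.2051 - (2)·-0.6325 - (1)·-0.8103) / (6) = 1.7476
  v = (0 - (-2)·1.7476 - (3)·-0.6325 - (4)·-0.8103) / (13) = 0.6641
  w = (-4 - (3)·1.7476 - (-2)·0.6641 - (3)·-0.8103) / (12) = -0.4570
  t = (10 - (3)·1.7476 - (-1)·0.6641 - (3)·-0.4570) / (-10) = -0.6792

(1.7476, 0.6641, -0.4570, -0.6792)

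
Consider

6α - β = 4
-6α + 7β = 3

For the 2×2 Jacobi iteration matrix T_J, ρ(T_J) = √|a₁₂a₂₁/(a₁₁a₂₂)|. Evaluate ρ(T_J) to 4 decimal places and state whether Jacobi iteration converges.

a₁₂a₂₁/(a₁₁a₂₂) = (-1)·(-6) / ((6)·(7)) = 0.142857
ρ = √|0.142857| = √0.142857 = 0.3780
ρ < 1, so Jacobi converges

0.3780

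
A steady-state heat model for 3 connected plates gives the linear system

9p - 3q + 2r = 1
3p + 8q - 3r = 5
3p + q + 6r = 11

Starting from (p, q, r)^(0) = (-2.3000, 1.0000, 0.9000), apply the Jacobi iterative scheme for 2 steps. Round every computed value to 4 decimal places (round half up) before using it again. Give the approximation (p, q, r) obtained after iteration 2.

(0.0935, 1.5896, 1.4070)

Iteration 1:
  p = (1 - (-3)·1.0000 - (2)·0.9000) / (9) = 0.2444
  q = (5 - (3)·-2.3000 - (-3)·0.9000) / (8) = 1.8250
  r = (11 - (3)·-2.3000 - (1)·1.0000) / (6) = 2.8167
Iteration 2:
  p = (1 - (-3)·1.8250 - (2)·2.8167) / (9) = 0.0935
  q = (5 - (3)·0.2444 - (-3)·2.8167) / (8) = 1.5896
  r = (11 - (3)·0.2444 - (1)·1.8250) / (6) = 1.4070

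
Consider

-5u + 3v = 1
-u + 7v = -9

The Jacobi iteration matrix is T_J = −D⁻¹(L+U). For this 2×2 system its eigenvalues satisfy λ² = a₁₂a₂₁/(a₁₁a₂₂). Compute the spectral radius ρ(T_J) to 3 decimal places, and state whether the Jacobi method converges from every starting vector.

a₁₂a₂₁/(a₁₁a₂₂) = (3)·(-1) / ((-5)·(7)) = 0.085714
ρ = √|0.085714| = √0.085714 = 0.293
ρ < 1, so Jacobi converges

0.293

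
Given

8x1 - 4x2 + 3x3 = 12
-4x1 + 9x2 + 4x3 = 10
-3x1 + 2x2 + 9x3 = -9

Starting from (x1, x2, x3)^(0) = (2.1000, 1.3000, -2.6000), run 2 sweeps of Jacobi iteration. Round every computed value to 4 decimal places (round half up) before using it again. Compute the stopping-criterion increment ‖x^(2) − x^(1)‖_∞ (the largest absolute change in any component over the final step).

Iteration 1:
  x1 = (12 - (-4)·1.3000 - (3)·-2.6000) / (8) = 3.1250
  x2 = (10 - (-4)·2.1000 - (4)·-2.6000) / (9) = 3.2000
  x3 = (-9 - (-3)·2.1000 - (2)·1.3000) / (9) = -0.5889
Iteration 2:
  x1 = (12 - (-4)·3.2000 - (3)·-0.5889) / (8) = 3.3208
  x2 = (10 - (-4)·3.1250 - (4)·-0.5889) / (9) = 2.7617
  x3 = (-9 - (-3)·3.1250 - (2)·3.2000) / (9) = -0.6694
Change: (0.1958, -0.4383, -0.0805) → max |·| = 0.4383

0.4383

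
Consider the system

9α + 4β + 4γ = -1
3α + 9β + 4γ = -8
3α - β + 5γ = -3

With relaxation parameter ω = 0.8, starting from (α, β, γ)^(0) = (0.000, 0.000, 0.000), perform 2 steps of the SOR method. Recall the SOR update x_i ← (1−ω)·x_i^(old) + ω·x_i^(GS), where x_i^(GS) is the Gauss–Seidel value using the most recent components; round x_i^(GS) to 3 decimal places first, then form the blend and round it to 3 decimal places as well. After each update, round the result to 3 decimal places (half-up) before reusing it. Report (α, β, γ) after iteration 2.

Iteration 1:
  α: GS value = (-1 - (4)·0.000 - (4)·0.000) / (9) = -0.111;  α ← (1−ω)·0.000 + ω·-0.111 = -0.089
  β: GS value = (-8 - (3)·-0.089 - (4)·0.000) / (9) = -0.859;  β ← (1−ω)·0.000 + ω·-0.859 = -0.687
  γ: GS value = (-3 - (3)·-0.089 - (-1)·-0.687) / (5) = -0.684;  γ ← (1−ω)·0.000 + ω·-0.684 = -0.547
Iteration 2:
  α: GS value = (-1 - (4)·-0.687 - (4)·-0.547) / (9) = 0.437;  α ← (1−ω)·-0.089 + ω·0.437 = 0.332
  β: GS value = (-8 - (3)·0.332 - (4)·-0.547) / (9) = -0.756;  β ← (1−ω)·-0.687 + ω·-0.756 = -0.742
  γ: GS value = (-3 - (3)·0.332 - (-1)·-0.742) / (5) = -0.948;  γ ← (1−ω)·-0.547 + ω·-0.948 = -0.868

(0.332, -0.742, -0.868)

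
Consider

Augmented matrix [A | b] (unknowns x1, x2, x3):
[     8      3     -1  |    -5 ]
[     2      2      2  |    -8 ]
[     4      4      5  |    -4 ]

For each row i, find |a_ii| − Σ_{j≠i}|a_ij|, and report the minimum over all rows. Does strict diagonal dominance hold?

row 1: |8| − (3+1) = 4
row 2: |2| − (2+2) = -2
row 3: |5| − (4+4) = -3
minimum over rows = -3 → not strictly diagonally dominant

-3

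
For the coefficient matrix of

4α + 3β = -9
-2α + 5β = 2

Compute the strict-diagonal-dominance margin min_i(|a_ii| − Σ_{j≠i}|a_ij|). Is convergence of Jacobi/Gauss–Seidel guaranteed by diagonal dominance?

row 1: |4| − (3) = 1
row 2: |5| − (2) = 3
minimum over rows = 1 → strictly diagonally dominant (convergence guaranteed)

1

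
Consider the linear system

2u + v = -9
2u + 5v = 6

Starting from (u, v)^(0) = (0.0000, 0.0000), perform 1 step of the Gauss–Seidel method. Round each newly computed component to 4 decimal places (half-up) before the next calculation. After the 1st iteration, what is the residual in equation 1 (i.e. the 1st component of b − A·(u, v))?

-3.0000

Iteration 1:
  u = (-9 - (1)·0.0000) / (2) = -4.5000
  v = (6 - (2)·-4.5000) / (5) = 3.0000
Residual b − A·x = (-3.0000, 0.0000)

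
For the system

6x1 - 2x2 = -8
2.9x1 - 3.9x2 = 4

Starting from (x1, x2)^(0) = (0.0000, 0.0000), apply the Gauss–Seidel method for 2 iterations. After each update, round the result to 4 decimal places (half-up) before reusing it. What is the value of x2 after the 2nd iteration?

Iteration 1:
  x1 = (-8 - (-2)·0.0000) / (6) = -1.3333
  x2 = (4 - (2.9)·-1.3333) / (-3.9) = -2.0171
Iteration 2:
  x1 = (-8 - (-2)·-2.0171) / (6) = -2.0057
  x2 = (4 - (2.9)·-2.0057) / (-3.9) = -2.5171

-2.5171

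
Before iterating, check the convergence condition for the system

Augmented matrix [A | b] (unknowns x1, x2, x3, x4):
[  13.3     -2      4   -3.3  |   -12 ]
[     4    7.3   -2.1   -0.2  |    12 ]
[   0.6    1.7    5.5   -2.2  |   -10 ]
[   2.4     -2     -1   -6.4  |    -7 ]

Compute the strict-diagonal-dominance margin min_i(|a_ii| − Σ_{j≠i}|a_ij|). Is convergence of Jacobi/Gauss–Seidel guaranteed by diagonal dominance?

1

row 1: |13.3| − (2+4+3.3) = 4
row 2: |7.3| − (4+2.1+0.2) = 1
row 3: |5.5| − (0.6+1.7+2.2) = 1
row 4: |-6.4| − (2.4+2+1) = 1
minimum over rows = 1 → strictly diagonally dominant (convergence guaranteed)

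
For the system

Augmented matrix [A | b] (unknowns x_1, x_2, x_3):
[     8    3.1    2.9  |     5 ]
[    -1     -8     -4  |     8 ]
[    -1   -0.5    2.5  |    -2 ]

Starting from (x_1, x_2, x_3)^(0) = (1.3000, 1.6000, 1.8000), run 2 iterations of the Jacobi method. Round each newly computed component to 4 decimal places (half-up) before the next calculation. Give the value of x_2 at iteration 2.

Iteration 1:
  x_1 = (5 - (3.1)·1.6000 - (2.9)·1.8000) / (8) = -0.6475
  x_2 = (8 - (-1)·1.3000 - (-4)·1.8000) / (-8) = -2.0625
  x_3 = (-2 - (-1)·1.3000 - (-0.5)·1.6000) / (2.5) = 0.0400
Iteration 2:
  x_1 = (5 - (3.1)·-2.0625 - (2.9)·0.0400) / (8) = 1.4097
  x_2 = (8 - (-1)·-0.6475 - (-4)·0.0400) / (-8) = -0.9391
  x_3 = (-2 - (-1)·-0.6475 - (-0.5)·-2.0625) / (2.5) = -1.4715

-0.9391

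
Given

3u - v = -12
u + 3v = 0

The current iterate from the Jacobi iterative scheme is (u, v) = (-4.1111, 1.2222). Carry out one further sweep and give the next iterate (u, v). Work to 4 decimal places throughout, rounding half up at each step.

One sweep:
  u = (-12 - (-1)·1.2222) / (3) = -3.5926
  v = (0 - (1)·-4.1111) / (3) = 1.3704

(-3.5926, 1.3704)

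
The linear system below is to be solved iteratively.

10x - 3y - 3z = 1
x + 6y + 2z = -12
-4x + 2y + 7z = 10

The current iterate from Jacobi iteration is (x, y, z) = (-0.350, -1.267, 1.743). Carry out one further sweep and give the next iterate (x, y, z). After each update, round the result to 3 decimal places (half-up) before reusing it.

One sweep:
  x = (1 - (-3)·-1.267 - (-3)·1.743) / (10) = 0.243
  y = (-12 - (1)·-0.350 - (2)·1.743) / (6) = -2.523
  z = (10 - (-4)·-0.350 - (2)·-1.267) / (7) = 1.591

(0.243, -2.523, 1.591)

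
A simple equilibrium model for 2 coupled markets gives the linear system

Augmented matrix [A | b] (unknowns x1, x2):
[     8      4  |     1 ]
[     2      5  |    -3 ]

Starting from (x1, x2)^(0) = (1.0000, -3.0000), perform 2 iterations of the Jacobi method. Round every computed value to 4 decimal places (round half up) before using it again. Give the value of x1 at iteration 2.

Iteration 1:
  x1 = (1 - (4)·-3.0000) / (8) = 1.6250
  x2 = (-3 - (2)·1.0000) / (5) = -1.0000
Iteration 2:
  x1 = (1 - (4)·-1.0000) / (8) = 0.6250
  x2 = (-3 - (2)·1.6250) / (5) = -1.2500

0.6250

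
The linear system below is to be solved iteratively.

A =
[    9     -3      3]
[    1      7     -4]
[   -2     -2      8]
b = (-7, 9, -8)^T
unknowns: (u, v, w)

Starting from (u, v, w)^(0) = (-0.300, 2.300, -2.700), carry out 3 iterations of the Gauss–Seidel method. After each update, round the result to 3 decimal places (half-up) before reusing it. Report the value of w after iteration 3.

-0.850

Iteration 1:
  u = (-7 - (-3)·2.300 - (3)·-2.700) / (9) = 0.889
  v = (9 - (1)·0.889 - (-4)·-2.700) / (7) = -0.384
  w = (-8 - (-2)·0.889 - (-2)·-0.384) / (8) = -0.874
Iteration 2:
  u = (-7 - (-3)·-0.384 - (3)·-0.874) / (9) = -0.614
  v = (9 - (1)·-0.614 - (-4)·-0.874) / (7) = 0.874
  w = (-8 - (-2)·-0.614 - (-2)·0.874) / (8) = -0.935
Iteration 3:
  u = (-7 - (-3)·0.874 - (3)·-0.935) / (9) = -0.175
  v = (9 - (1)·-0.175 - (-4)·-0.935) / (7) = 0.776
  w = (-8 - (-2)·-0.175 - (-2)·0.776) / (8) = -0.850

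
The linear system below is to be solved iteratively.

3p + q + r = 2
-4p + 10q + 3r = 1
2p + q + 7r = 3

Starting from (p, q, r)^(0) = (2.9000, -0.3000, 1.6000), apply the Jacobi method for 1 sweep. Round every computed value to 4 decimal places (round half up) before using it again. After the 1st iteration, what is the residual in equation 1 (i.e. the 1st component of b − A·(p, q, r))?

0.8772

Iteration 1:
  p = (2 - (1)·-0.3000 - (1)·1.6000) / (3) = 0.2333
  q = (1 - (-4)·2.9000 - (3)·1.6000) / (10) = 0.7800
  r = (3 - (2)·2.9000 - (1)·-0.3000) / (7) = -0.3571
Residual b − A·x = (0.8772, -4.7955, 4.2531)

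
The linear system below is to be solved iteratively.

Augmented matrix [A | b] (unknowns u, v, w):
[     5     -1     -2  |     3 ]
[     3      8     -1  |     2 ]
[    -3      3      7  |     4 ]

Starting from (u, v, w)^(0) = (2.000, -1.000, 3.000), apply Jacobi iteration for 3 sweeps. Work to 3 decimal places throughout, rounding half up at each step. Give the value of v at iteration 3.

Iteration 1:
  u = (3 - (-1)·-1.000 - (-2)·3.000) / (5) = 1.600
  v = (2 - (3)·2.000 - (-1)·3.000) / (8) = -0.125
  w = (4 - (-3)·2.000 - (3)·-1.000) / (7) = 1.857
Iteration 2:
  u = (3 - (-1)·-0.125 - (-2)·1.857) / (5) = 1.318
  v = (2 - (3)·1.600 - (-1)·1.857) / (8) = -0.118
  w = (4 - (-3)·1.600 - (3)·-0.125) / (7) = 1.311
Iteration 3:
  u = (3 - (-1)·-0.118 - (-2)·1.311) / (5) = 1.101
  v = (2 - (3)·1.318 - (-1)·1.311) / (8) = -0.080
  w = (4 - (-3)·1.318 - (3)·-0.118) / (7) = 1.187

-0.080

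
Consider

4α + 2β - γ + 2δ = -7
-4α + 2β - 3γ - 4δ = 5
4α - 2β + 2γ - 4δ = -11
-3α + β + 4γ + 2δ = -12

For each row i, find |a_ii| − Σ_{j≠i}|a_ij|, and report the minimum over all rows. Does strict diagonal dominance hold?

row 1: |4| − (2+1+2) = -1
row 2: |2| − (4+3+4) = -9
row 3: |2| − (4+2+4) = -8
row 4: |2| − (3+1+4) = -6
minimum over rows = -9 → not strictly diagonally dominant

-9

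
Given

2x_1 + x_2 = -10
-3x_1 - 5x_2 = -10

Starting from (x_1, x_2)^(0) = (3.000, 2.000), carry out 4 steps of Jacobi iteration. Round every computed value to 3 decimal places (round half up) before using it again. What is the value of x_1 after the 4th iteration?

Iteration 1:
  x_1 = (-10 - (1)·2.000) / (2) = -6.000
  x_2 = (-10 - (-3)·3.000) / (-5) = 0.200
Iteration 2:
  x_1 = (-10 - (1)·0.200) / (2) = -5.100
  x_2 = (-10 - (-3)·-6.000) / (-5) = 5.600
Iteration 3:
  x_1 = (-10 - (1)·5.600) / (2) = -7.800
  x_2 = (-10 - (-3)·-5.100) / (-5) = 5.060
Iteration 4:
  x_1 = (-10 - (1)·5.060) / (2) = -7.530
  x_2 = (-10 - (-3)·-7.800) / (-5) = 6.680

-7.530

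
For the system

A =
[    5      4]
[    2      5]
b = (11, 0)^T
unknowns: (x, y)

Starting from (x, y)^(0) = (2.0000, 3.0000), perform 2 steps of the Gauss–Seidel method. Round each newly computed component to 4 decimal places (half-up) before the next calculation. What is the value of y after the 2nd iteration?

-0.8544

Iteration 1:
  x = (11 - (4)·3.0000) / (5) = -0.2000
  y = (0 - (2)·-0.2000) / (5) = 0.0800
Iteration 2:
  x = (11 - (4)·0.0800) / (5) = 2.1360
  y = (0 - (2)·2.1360) / (5) = -0.8544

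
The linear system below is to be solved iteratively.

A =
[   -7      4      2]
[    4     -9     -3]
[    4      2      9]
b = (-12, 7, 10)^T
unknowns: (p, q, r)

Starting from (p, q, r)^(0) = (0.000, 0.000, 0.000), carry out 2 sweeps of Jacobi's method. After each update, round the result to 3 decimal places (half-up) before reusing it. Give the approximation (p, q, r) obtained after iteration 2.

Iteration 1:
  p = (-12 - (4)·0.000 - (2)·0.000) / (-7) = 1.714
  q = (7 - (4)·0.000 - (-3)·0.000) / (-9) = -0.778
  r = (10 - (4)·0.000 - (2)·0.000) / (9) = 1.111
Iteration 2:
  p = (-12 - (4)·-0.778 - (2)·1.111) / (-7) = 1.587
  q = (7 - (4)·1.714 - (-3)·1.111) / (-9) = -0.386
  r = (10 - (4)·1.714 - (2)·-0.778) / (9) = 0.522

(1.587, -0.386, 0.522)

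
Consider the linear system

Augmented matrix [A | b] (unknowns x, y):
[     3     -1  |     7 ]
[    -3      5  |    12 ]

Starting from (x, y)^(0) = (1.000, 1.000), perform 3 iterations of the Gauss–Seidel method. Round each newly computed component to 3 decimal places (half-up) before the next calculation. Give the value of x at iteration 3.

3.867

Iteration 1:
  x = (7 - (-1)·1.000) / (3) = 2.667
  y = (12 - (-3)·2.667) / (5) = 4.000
Iteration 2:
  x = (7 - (-1)·4.000) / (3) = 3.667
  y = (12 - (-3)·3.667) / (5) = 4.600
Iteration 3:
  x = (7 - (-1)·4.600) / (3) = 3.867
  y = (12 - (-3)·3.867) / (5) = 4.720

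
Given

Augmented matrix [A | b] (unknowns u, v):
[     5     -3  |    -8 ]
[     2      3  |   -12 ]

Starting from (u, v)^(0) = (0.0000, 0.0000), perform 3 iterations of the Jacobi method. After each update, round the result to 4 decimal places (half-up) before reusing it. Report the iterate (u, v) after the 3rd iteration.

Iteration 1:
  u = (-8 - (-3)·0.0000) / (5) = -1.6000
  v = (-12 - (2)·0.0000) / (3) = -4.0000
Iteration 2:
  u = (-8 - (-3)·-4.0000) / (5) = -4.0000
  v = (-12 - (2)·-1.6000) / (3) = -2.9333
Iteration 3:
  u = (-8 - (-3)·-2.9333) / (5) = -3.3600
  v = (-12 - (2)·-4.0000) / (3) = -1.3333

(-3.3600, -1.3333)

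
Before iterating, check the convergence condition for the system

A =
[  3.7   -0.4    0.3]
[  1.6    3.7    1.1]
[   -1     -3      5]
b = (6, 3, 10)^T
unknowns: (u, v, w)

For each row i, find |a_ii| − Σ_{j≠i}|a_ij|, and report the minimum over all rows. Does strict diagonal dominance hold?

row 1: |3.7| − (0.4+0.3) = 3
row 2: |3.7| − (1.6+1.1) = 1
row 3: |5| − (1+3) = 1
minimum over rows = 1 → strictly diagonally dominant (convergence guaranteed)

1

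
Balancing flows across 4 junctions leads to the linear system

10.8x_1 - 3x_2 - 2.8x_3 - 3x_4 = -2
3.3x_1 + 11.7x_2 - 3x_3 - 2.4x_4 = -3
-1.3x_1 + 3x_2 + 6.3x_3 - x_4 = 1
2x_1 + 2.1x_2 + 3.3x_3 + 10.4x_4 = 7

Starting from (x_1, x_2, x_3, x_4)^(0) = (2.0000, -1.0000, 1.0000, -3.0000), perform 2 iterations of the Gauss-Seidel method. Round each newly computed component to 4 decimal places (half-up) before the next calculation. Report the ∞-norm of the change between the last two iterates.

0.9579

Iteration 1:
  x_1 = (-2 - (-3)·-1.0000 - (-2.8)·1.0000 - (-3)·-3.0000) / (10.8) = -1.0370
  x_2 = (-3 - (3.3)·-1.0370 - (-3)·1.0000 - (-2.4)·-3.0000) / (11.7) = -0.3229
  x_3 = (1 - (-1.3)·-1.0370 - (3)·-0.3229 - (-1)·-3.0000) / (6.3) = -0.3777
  x_4 = (7 - (2)·-1.0370 - (2.1)·-0.3229 - (3.3)·-0.3777) / (10.4) = 1.0575
Iteration 2:
  x_1 = (-2 - (-3)·-0.3229 - (-2.8)·-0.3777 - (-3)·1.0575) / (10.8) = -0.0791
  x_2 = (-3 - (3.3)·-0.0791 - (-3)·-0.3777 - (-2.4)·1.0575) / (11.7) = -0.1140
  x_3 = (1 - (-1.3)·-0.0791 - (3)·-0.1140 - (-1)·1.0575) / (6.3) = 0.3646
  x_4 = (7 - (2)·-0.0791 - (2.1)·-0.1140 - (3.3)·0.3646) / (10.4) = 0.5956
Change: (0.9579, 0.2089, 0.7423, -0.4619) → max |·| = 0.9579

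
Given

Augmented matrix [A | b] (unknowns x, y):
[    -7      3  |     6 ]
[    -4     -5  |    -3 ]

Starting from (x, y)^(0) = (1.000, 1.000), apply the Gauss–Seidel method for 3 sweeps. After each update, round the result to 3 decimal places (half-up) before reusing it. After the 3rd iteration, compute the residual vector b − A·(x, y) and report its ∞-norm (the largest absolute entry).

0.017

Iteration 1:
  x = (6 - (3)·1.000) / (-7) = -0.429
  y = (-3 - (-4)·-0.429) / (-5) = 0.943
Iteration 2:
  x = (6 - (3)·0.943) / (-7) = -0.453
  y = (-3 - (-4)·-0.453) / (-5) = 0.962
Iteration 3:
  x = (6 - (3)·0.962) / (-7) = -0.445
  y = (-3 - (-4)·-0.445) / (-5) = 0.956
Residual b − A·x = (0.017, 0.000); ∞-norm = 0.017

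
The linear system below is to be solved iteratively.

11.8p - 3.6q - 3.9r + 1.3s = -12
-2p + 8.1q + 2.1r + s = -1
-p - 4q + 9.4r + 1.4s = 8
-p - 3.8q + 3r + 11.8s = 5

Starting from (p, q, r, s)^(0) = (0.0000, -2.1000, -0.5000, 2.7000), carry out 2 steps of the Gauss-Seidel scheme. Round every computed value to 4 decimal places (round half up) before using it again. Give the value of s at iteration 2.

Iteration 1:
  p = (-12 - (-3.6)·-2.1000 - (-3.9)·-0.5000 - (1.3)·2.7000) / (11.8) = -2.1203
  q = (-1 - (-2)·-2.1203 - (2.1)·-0.5000 - (1)·2.7000) / (8.1) = -0.8507
  r = (8 - (-1)·-2.1203 - (-4)·-0.8507 - (1.4)·2.7000) / (9.4) = -0.1386
  s = (5 - (-1)·-2.1203 - (-3.8)·-0.8507 - (3)·-0.1386) / (11.8) = 0.0053
Iteration 2:
  p = (-12 - (-3.6)·-0.8507 - (-3.9)·-0.1386 - (1.3)·0.0053) / (11.8) = -1.3229
  q = (-1 - (-2)·-1.3229 - (2.1)·-0.1386 - (1)·0.0053) / (8.1) = -0.4148
  r = (8 - (-1)·-1.3229 - (-4)·-0.4148 - (1.4)·0.0053) / (9.4) = 0.5330
  s = (5 - (-1)·-1.3229 - (-3.8)·-0.4148 - (3)·0.5330) / (11.8) = 0.0425

0.0425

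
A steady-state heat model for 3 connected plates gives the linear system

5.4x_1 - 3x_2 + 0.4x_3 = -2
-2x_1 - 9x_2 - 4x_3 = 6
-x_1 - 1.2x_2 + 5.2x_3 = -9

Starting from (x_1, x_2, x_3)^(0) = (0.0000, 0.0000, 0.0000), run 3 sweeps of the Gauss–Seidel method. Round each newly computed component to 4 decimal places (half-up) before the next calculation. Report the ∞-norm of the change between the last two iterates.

Iteration 1:
  x_1 = (-2 - (-3)·0.0000 - (0.4)·0.0000) / (5.4) = -0.3704
  x_2 = (6 - (-2)·-0.3704 - (-4)·0.0000) / (-9) = -0.5844
  x_3 = (-9 - (-1)·-0.3704 - (-1.2)·-0.5844) / (5.2) = -1.9369
Iteration 2:
  x_1 = (-2 - (-3)·-0.5844 - (0.4)·-1.9369) / (5.4) = -0.5516
  x_2 = (6 - (-2)·-0.5516 - (-4)·-1.9369) / (-9) = 0.3168
  x_3 = (-9 - (-1)·-0.5516 - (-1.2)·0.3168) / (5.2) = -1.7637
Iteration 3:
  x_1 = (-2 - (-3)·0.3168 - (0.4)·-1.7637) / (5.4) = -0.0637
  x_2 = (6 - (-2)·-0.0637 - (-4)·-1.7637) / (-9) = 0.1314
  x_3 = (-9 - (-1)·-0.0637 - (-1.2)·0.1314) / (5.2) = -1.7127
Change: (0.4879, -0.1854, 0.0510) → max |·| = 0.4879

0.4879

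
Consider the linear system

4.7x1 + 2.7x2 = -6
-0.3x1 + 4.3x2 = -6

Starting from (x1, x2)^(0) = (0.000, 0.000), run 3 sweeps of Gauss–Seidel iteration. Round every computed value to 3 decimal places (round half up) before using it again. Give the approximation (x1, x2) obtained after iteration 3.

Iteration 1:
  x1 = (-6 - (2.7)·0.000) / (4.7) = -1.277
  x2 = (-6 - (-0.3)·-1.277) / (4.3) = -1.484
Iteration 2:
  x1 = (-6 - (2.7)·-1.484) / (4.7) = -0.424
  x2 = (-6 - (-0.3)·-0.424) / (4.3) = -1.425
Iteration 3:
  x1 = (-6 - (2.7)·-1.425) / (4.7) = -0.458
  x2 = (-6 - (-0.3)·-0.458) / (4.3) = -1.427

(-0.458, -1.427)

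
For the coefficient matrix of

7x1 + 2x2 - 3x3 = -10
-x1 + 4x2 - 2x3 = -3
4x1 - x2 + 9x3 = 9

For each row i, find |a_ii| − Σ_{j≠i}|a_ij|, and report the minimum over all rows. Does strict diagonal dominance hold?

row 1: |7| − (2+3) = 2
row 2: |4| − (1+2) = 1
row 3: |9| − (4+1) = 4
minimum over rows = 1 → strictly diagonally dominant (convergence guaranteed)

1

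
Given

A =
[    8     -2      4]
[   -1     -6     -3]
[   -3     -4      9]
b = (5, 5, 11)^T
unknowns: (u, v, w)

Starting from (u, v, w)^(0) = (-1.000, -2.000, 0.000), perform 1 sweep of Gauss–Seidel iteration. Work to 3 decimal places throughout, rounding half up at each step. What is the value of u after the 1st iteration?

Iteration 1:
  u = (5 - (-2)·-2.000 - (4)·0.000) / (8) = 0.125
  v = (5 - (-1)·0.125 - (-3)·0.000) / (-6) = -0.854
  w = (11 - (-3)·0.125 - (-4)·-0.854) / (9) = 0.884

0.125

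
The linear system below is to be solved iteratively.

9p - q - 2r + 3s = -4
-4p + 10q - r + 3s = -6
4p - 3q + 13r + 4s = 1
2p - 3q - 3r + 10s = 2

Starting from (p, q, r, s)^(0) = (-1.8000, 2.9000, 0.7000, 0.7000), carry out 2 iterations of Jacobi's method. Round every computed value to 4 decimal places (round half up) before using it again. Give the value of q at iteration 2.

-1.0635

Iteration 1:
  p = (-4 - (-1)·2.9000 - (-2)·0.7000 - (3)·0.7000) / (9) = -0.2000
  q = (-6 - (-4)·-1.8000 - (-1)·0.7000 - (3)·0.7000) / (10) = -1.4600
  r = (1 - (4)·-1.8000 - (-3)·2.9000 - (4)·0.7000) / (13) = 1.0846
  s = (2 - (2)·-1.8000 - (-3)·2.9000 - (-3)·0.7000) / (10) = 1.6400
Iteration 2:
  p = (-4 - (-1)·-1.4600 - (-2)·1.0846 - (3)·1.6400) / (9) = -0.9123
  q = (-6 - (-4)·-0.2000 - (-1)·1.0846 - (3)·1.6400) / (10) = -1.0635
  r = (1 - (4)·-0.2000 - (-3)·-1.4600 - (4)·1.6400) / (13) = -0.7031
  s = (2 - (2)·-0.2000 - (-3)·-1.4600 - (-3)·1.0846) / (10) = 0.1274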